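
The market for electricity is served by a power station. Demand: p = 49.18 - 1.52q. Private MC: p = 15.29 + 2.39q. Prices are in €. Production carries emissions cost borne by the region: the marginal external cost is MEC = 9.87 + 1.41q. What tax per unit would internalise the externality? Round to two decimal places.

Social marginal cost = private MC + MEC = 25.16 + 3.80q.
Set SMC = demand: 25.16 + 3.80q = 49.18 - 1.52q → q* = 4.5150.
The Pigouvian tax equals MEC at q*: 9.87 + 1.41×4.5150 = 16.2362.

tax = €16.24 per unit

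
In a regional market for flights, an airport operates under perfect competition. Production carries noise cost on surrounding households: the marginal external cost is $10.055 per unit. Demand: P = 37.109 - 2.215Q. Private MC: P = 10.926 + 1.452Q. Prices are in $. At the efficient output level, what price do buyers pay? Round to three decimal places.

P = $27.367

Social marginal cost = private MC + MEC = 20.981 + 1.452Q.
Set SMC = demand: 20.981 + 1.452Q = 37.109 - 2.215Q → Q* = 4.3981.
Consumer price on the demand curve at Q*: 37.109 − 2.215×4.3981 = 27.3672.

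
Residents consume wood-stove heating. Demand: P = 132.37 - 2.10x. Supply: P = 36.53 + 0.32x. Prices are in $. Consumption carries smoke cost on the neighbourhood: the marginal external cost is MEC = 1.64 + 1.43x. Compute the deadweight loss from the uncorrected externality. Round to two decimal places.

DWL = $441.00

Market equilibrium (private): 36.53 + 0.32x = 132.37 - 2.10x → x_m = 39.6033.
Social marginal benefit = demand − MEC = 130.73 - 3.53x.
Set SMB = MC: 130.73 - 3.53x = 36.53 + 0.32x → x* = 24.4675.
The welfare-loss triangle has base |x_m − x*| and height MEC(x_m) (the vertical gap between SMB and MC is zero at x* and MEC at x_m).
DWL = ½ × 15.1358 × 58.2727 = 441.0020.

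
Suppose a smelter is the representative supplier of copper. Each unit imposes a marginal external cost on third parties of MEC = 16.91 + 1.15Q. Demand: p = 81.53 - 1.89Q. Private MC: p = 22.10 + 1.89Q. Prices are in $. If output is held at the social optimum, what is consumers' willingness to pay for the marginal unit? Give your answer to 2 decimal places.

P = $65.23

Social marginal cost = private MC + MEC = 39.01 + 3.04Q.
Set SMC = demand: 39.01 + 3.04Q = 81.53 - 1.89Q → Q* = 8.6247.
Consumer price on the demand curve at Q*: 81.53 − 1.89×8.6247 = 65.2293.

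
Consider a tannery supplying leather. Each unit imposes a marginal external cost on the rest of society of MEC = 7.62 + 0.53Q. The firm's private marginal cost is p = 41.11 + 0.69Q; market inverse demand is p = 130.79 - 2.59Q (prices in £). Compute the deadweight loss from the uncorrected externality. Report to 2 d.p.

Market equilibrium (private): 41.11 + 0.69Q = 130.79 - 2.59Q → Q_m = 27.3415.
Social marginal cost = private MC + MEC = 48.73 + 1.22Q.
Set SMC = demand: 48.73 + 1.22Q = 130.79 - 2.59Q → Q* = 21.5381.
Height of the DWL triangle at Q_m is SMC(Q_m) − demand(Q_m) = MEC(Q_m) = 22.1110.
DWL = ½ × 5.8034 × 22.1110 = 64.1595.

DWL = £64.16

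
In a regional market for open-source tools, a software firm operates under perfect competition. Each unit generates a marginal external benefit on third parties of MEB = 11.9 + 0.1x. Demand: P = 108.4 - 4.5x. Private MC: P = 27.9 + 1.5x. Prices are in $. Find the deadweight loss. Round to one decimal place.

DWL = $14.9

Market equilibrium (private): 27.9 + 1.5x = 108.4 - 4.5x → x_m = 13.4167.
Social marginal cost = private MC − MEB = 16.0 + 1.4x.
Set SMC = demand: 16.0 + 1.4x = 108.4 - 4.5x → x* = 15.6610.
Height of the DWL triangle at x_m is demand(x_m) − SMC(x_m) = MEB(x_m) = 13.2417.
DWL = ½ × 2.2443 × 13.2417 = 14.8592.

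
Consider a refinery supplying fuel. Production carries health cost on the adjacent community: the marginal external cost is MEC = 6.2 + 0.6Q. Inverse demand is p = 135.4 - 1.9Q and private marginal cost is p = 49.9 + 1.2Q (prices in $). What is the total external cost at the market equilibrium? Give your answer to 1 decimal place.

Market equilibrium (private): 49.9 + 1.2Q = 135.4 - 1.9Q → Q_m = 27.5806.
Total external cost = ∫₀^{Q_m} (6.2 + 0.6Q) dQ = 6.2×27.5806 + ½×0.6×27.5806² = 399.2066.

$399.2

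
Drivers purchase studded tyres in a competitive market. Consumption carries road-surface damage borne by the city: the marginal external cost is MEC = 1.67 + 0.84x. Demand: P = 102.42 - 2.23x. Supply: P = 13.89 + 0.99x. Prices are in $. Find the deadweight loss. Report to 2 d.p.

Market equilibrium (private): 13.89 + 0.99x = 102.42 - 2.23x → x_m = 27.4938.
Social marginal benefit = demand − MEC = 100.75 - 3.07x.
Set SMB = MC: 100.75 - 3.07x = 13.89 + 0.99x → x* = 21.3941.
The loss is the area between SMB and MC from x* to x_m; with linear curves that's a triangle of height MEC(x_m).
DWL = ½ × 6.0997 × 24.7648 = 75.5289.

DWL = $75.53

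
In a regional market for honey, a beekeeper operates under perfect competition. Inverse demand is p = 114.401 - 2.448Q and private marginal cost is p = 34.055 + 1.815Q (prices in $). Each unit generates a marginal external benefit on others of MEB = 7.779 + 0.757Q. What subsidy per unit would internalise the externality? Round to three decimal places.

Social marginal cost = private MC − MEB = 26.276 + 1.058Q.
Set SMC = demand: 26.276 + 1.058Q = 114.401 - 2.448Q → Q* = 25.1355.
The Pigouvian subsidy equals MEB at Q*: 7.779 + 0.757×25.1355 = 26.8066.

subsidy = $26.807 per unit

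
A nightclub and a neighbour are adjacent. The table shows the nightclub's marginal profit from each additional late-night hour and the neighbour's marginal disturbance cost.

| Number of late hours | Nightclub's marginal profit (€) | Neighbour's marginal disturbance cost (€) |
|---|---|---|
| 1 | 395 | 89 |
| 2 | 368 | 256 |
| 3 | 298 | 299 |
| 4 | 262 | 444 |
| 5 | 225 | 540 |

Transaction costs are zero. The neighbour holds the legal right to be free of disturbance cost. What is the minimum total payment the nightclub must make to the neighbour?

€345

Efficient level: marginal profit ≥ marginal disturbance cost through level 2, so k* = 2.
With the neighbour holding the right, the nightclub must at least compensate total damage at k*: 89 + 256 = 345.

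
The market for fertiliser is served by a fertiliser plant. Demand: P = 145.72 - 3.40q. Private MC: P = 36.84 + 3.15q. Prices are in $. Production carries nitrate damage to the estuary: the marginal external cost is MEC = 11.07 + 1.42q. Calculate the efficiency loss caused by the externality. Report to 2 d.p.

Market equilibrium (private): 36.84 + 3.15q = 145.72 - 3.40q → q_m = 16.6229.
Social marginal cost = private MC + MEC = 47.91 + 4.57q.
Set SMC = demand: 47.91 + 4.57q = 145.72 - 3.40q → q* = 12.2723.
Between q* and q_m the wedge SMC − demand runs linearly from 0 to MEC(q_m), so the loss is a triangle.
DWL = ½ × 4.3506 × 34.6745 = 75.4274.

DWL = $75.43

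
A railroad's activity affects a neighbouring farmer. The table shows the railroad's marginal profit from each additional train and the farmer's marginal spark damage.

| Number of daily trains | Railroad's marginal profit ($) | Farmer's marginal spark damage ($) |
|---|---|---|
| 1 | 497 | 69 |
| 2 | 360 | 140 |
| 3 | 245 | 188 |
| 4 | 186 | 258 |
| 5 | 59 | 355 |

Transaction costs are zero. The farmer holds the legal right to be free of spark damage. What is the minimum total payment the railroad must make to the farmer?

$397

Efficient level: marginal profit ≥ marginal spark damage through level 3, so k* = 3.
With the farmer holding the right, the railroad must at least compensate total damage at k*: 69 + 140 + 188 = 397.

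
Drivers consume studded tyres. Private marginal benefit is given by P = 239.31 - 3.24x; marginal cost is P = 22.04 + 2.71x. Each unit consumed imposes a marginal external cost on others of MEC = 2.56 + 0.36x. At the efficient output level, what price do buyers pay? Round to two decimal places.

P = 129.06

Social marginal benefit = demand − MEC = 236.75 - 3.60x.
Set SMB = MC: 236.75 - 3.60x = 22.04 + 2.71x → x* = 34.0269.
Consumer price on the demand curve at x*: 239.31 − 3.24×34.0269 = 129.0628.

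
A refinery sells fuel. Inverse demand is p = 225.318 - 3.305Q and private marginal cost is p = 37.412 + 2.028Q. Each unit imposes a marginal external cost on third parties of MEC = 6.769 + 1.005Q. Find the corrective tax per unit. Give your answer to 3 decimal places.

Social marginal cost = private MC + MEC = 44.181 + 3.033Q.
Set SMC = demand: 44.181 + 3.033Q = 225.318 - 3.305Q → Q* = 28.5795.
The Pigouvian tax equals MEC at Q*: 6.769 + 1.005×28.5795 = 35.4914.

tax = 35.491 per unit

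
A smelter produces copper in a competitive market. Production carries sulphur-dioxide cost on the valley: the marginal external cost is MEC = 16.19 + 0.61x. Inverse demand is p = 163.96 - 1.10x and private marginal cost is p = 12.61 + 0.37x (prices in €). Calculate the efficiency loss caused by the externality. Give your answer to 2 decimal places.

Market equilibrium (private): 12.61 + 0.37x = 163.96 - 1.10x → x_m = 102.9592.
Social marginal cost = private MC + MEC = 28.80 + 0.98x.
Set SMC = demand: 28.80 + 0.98x = 163.96 - 1.10x → x* = 64.9808.
Height of the DWL triangle at x_m is SMC(x_m) − demand(x_m) = MEC(x_m) = 78.9951.
DWL = ½ × 37.9784 × 78.9951 = 1500.0538.

DWL = €1500.05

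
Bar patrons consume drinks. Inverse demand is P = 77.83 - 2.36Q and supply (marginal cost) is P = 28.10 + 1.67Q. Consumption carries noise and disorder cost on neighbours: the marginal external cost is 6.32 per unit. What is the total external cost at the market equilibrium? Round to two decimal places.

Market equilibrium (private): 28.10 + 1.67Q = 77.83 - 2.36Q → Q_m = 12.3400.
Total external cost = MEC × Q_m = 6.32 × 12.3400 = 77.9888.

77.99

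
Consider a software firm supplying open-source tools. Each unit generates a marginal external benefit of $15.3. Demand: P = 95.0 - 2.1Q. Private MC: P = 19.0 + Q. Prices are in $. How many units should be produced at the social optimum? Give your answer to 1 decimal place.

Q* = 29.5

Social marginal cost = private MC − MEB = 3.7 + Q.
Set SMC = demand: 3.7 + Q = 95.0 - 2.1Q → Q* = 29.4516.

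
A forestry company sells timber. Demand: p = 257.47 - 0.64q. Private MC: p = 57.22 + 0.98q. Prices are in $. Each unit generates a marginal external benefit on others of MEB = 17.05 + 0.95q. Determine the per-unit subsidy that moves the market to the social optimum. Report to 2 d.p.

Social marginal cost = private MC − MEB = 40.17 + 0.03q.
Set SMC = demand: 40.17 + 0.03q = 257.47 - 0.64q → q* = 324.3284.
The Pigouvian subsidy equals MEB at q*: 17.05 + 0.95×324.3284 = 325.1620.

subsidy = $325.16 per unit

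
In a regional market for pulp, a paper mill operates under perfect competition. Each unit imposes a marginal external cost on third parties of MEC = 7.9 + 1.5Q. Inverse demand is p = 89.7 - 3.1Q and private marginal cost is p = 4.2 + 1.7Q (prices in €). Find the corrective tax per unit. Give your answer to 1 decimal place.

tax = €26.4 per unit

Social marginal cost = private MC + MEC = 12.1 + 3.2Q.
Set SMC = demand: 12.1 + 3.2Q = 89.7 - 3.1Q → Q* = 12.3175.
The Pigouvian tax equals MEC at Q*: 7.9 + 1.5×12.3175 = 26.3763.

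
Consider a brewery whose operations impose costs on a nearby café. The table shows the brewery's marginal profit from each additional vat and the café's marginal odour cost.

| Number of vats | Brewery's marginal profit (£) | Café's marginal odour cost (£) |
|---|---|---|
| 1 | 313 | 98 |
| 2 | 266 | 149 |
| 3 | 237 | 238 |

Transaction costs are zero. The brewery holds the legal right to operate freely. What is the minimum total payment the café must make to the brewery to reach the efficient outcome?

£237

Left alone the brewery would choose level 3 (marginal profit stays positive).
Efficient level: k* = 2 (marginal profit ≥ marginal odour cost through 2).
The café must at least cover the brewery's forgone profit from cutting 3→2: 237 = 237.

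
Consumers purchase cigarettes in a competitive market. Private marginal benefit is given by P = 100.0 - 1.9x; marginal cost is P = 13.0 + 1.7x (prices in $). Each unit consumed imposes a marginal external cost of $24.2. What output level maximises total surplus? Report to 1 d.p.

x* = 17.4

Social marginal benefit = demand − MEC = 75.8 - 1.9x.
Set SMB = MC: 75.8 - 1.9x = 13.0 + 1.7x → x* = 17.4444.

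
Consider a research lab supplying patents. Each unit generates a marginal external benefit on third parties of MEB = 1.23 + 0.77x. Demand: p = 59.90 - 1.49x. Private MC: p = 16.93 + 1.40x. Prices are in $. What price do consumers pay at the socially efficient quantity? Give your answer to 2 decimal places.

P = $28.83

Social marginal cost = private MC − MEB = 15.70 + 0.63x.
Set SMC = demand: 15.70 + 0.63x = 59.90 - 1.49x → x* = 20.8491.
Consumer price on the demand curve at x*: 59.90 − 1.49×20.8491 = 28.8348.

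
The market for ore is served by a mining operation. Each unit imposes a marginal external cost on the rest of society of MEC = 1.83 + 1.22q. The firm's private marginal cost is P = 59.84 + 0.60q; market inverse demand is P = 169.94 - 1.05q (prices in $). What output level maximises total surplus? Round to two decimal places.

q* = 37.72

Social marginal cost = private MC + MEC = 61.67 + 1.82q.
Set SMC = demand: 61.67 + 1.82q = 169.94 - 1.05q → q* = 37.7247.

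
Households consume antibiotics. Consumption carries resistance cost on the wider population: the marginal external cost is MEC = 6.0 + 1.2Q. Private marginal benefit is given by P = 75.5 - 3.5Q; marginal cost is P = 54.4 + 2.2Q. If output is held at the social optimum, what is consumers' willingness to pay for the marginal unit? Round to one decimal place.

P = 67.8

Social marginal benefit = demand − MEC = 69.5 - 4.7Q.
Set SMB = MC: 69.5 - 4.7Q = 54.4 + 2.2Q → Q* = 2.1884.
Consumer price on the demand curve at Q*: 75.5 − 3.5×2.1884 = 67.8406.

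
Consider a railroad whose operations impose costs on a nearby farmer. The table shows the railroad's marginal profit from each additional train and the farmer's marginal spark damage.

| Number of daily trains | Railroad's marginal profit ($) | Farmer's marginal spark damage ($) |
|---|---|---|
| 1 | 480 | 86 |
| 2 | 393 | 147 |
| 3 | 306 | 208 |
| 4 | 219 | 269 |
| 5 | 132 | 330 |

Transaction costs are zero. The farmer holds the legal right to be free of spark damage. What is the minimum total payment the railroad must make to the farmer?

Efficient level: marginal profit ≥ marginal spark damage through level 3, so k* = 3.
With the farmer holding the right, the railroad must at least compensate total damage at k*: 86 + 147 + 208 = 441.

$441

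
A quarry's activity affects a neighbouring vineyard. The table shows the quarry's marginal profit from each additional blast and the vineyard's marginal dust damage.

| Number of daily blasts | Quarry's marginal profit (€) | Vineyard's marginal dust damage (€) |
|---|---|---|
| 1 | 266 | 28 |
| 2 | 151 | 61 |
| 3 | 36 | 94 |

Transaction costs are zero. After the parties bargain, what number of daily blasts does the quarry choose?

Bargaining reaches the level where marginal profit last exceeds marginal dust damage.
That holds through level 2 (151 ≥ 61) but not at 3 (36 < 94).

2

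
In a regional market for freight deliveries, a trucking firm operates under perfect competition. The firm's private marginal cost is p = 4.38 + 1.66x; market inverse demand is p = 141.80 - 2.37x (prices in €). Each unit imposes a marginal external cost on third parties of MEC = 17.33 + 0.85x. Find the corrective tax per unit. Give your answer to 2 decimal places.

Social marginal cost = private MC + MEC = 21.71 + 2.51x.
Set SMC = demand: 21.71 + 2.51x = 141.80 - 2.37x → x* = 24.6086.
The Pigouvian tax equals MEC at x*: 17.33 + 0.85×24.6086 = 38.2473.

tax = €38.25 per unit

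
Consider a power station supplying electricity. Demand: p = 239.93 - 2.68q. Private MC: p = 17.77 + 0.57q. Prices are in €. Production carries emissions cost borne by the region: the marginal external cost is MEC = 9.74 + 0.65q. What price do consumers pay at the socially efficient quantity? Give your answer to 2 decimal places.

Social marginal cost = private MC + MEC = 27.51 + 1.22q.
Set SMC = demand: 27.51 + 1.22q = 239.93 - 2.68q → q* = 54.4667.
Consumer price on the demand curve at q*: 239.93 − 2.68×54.4667 = 93.9592.

P = €93.96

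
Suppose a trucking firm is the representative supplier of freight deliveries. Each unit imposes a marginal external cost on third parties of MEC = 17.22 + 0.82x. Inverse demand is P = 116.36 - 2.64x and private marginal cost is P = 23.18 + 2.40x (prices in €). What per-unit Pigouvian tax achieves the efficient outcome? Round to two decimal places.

tax = €27.85 per unit

Social marginal cost = private MC + MEC = 40.40 + 3.22x.
Set SMC = demand: 40.40 + 3.22x = 116.36 - 2.64x → x* = 12.9625.
The Pigouvian tax equals MEC at x*: 17.22 + 0.82×12.9625 = 27.8493.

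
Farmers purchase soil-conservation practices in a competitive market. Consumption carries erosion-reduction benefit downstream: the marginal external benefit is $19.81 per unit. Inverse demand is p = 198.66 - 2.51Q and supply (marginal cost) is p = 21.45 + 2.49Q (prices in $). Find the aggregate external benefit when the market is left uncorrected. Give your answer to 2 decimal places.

$702.11

Market equilibrium (private): 21.45 + 2.49Q = 198.66 - 2.51Q → Q_m = 35.4420.
Total external benefit = MEB × Q_m = 19.81 × 35.4420 = 702.1060.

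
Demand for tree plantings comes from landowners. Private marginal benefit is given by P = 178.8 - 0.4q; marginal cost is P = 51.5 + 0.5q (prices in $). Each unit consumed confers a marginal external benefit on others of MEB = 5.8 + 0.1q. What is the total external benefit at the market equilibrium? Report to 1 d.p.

Market equilibrium (private): 51.5 + 0.5q = 178.8 - 0.4q → q_m = 141.4444.
Total external benefit = ∫₀^{q_m} (5.8 + 0.1q) dq = 5.8×141.4444 + ½×0.1×141.4444² = 1820.7034.

$1820.7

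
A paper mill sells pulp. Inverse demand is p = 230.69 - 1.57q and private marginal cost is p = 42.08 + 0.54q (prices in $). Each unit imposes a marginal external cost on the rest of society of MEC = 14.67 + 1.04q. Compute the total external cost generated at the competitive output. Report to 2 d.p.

$5466.30

Market equilibrium (private): 42.08 + 0.54q = 230.69 - 1.57q → q_m = 89.3886.
Total external cost = ∫₀^{q_m} (14.67 + 1.04q) dq = 14.67×89.3886 + ½×1.04×89.3886² = 5466.2981.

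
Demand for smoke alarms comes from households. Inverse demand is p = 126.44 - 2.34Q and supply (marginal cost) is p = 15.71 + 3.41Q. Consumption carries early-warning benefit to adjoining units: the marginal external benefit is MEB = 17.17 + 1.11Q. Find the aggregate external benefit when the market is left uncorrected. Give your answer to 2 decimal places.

Market equilibrium (private): 15.71 + 3.41Q = 126.44 - 2.34Q → Q_m = 19.2574.
Total external benefit = ∫₀^{Q_m} (17.17 + 1.11Q) dQ = 17.17×19.2574 + ½×1.11×19.2574² = 536.4699.

536.47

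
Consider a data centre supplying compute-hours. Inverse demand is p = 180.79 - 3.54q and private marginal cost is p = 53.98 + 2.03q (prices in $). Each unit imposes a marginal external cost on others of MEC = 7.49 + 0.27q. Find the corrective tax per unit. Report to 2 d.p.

Social marginal cost = private MC + MEC = 61.47 + 2.30q.
Set SMC = demand: 61.47 + 2.30q = 180.79 - 3.54q → q* = 20.4315.
The Pigouvian tax equals MEC at q*: 7.49 + 0.27×20.4315 = 13.0065.

tax = $13.01 per unit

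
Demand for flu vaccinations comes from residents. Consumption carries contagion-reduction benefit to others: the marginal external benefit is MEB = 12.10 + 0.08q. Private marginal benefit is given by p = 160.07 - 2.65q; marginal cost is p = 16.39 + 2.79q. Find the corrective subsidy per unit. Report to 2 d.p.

Social marginal benefit = demand + MEB = 172.17 - 2.57q.
Set SMB = MC: 172.17 - 2.57q = 16.39 + 2.79q → q* = 29.0634.
The Pigouvian subsidy equals MEB at q*: 12.10 + 0.08×29.0634 = 14.4251.

subsidy = 14.43 per unit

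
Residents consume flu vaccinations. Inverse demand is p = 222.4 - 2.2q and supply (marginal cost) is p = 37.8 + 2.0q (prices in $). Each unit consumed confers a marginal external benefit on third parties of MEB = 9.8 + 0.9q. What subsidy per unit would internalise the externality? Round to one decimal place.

Social marginal benefit = demand + MEB = 232.2 - 1.3q.
Set SMB = MC: 232.2 - 1.3q = 37.8 + 2.0q → q* = 58.9091.
The Pigouvian subsidy equals MEB at q*: 9.8 + 0.9×58.9091 = 62.8182.

subsidy = $62.8 per unit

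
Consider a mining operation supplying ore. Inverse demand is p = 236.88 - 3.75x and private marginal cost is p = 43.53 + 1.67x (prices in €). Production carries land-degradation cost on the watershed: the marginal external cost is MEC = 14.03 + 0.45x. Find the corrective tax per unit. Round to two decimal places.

tax = €27.78 per unit

Social marginal cost = private MC + MEC = 57.56 + 2.12x.
Set SMC = demand: 57.56 + 2.12x = 236.88 - 3.75x → x* = 30.5486.
The Pigouvian tax equals MEC at x*: 14.03 + 0.45×30.5486 = 27.7769.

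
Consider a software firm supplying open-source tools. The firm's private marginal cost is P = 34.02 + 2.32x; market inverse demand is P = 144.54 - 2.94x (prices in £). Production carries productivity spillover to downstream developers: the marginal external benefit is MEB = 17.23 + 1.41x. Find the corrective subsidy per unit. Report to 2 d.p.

Social marginal cost = private MC − MEB = 16.79 + 0.91x.
Set SMC = demand: 16.79 + 0.91x = 144.54 - 2.94x → x* = 33.1818.
The Pigouvian subsidy equals MEB at x*: 17.23 + 1.41×33.1818 = 64.0163.

subsidy = £64.02 per unit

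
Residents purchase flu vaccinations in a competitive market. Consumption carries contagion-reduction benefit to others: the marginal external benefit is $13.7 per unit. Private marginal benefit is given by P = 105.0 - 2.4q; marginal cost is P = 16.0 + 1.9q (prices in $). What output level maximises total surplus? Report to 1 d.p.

q* = 23.9

Social marginal benefit = demand + MEB = 118.7 - 2.4q.
Set SMB = MC: 118.7 - 2.4q = 16.0 + 1.9q → q* = 23.8837.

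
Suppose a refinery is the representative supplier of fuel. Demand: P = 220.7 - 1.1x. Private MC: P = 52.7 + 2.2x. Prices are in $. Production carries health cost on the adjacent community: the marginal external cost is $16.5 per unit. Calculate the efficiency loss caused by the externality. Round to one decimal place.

DWL = $41.3

Market equilibrium (private): 52.7 + 2.2x = 220.7 - 1.1x → x_m = 50.9091.
Social marginal cost = private MC + MEC = 69.2 + 2.2x.
Set SMC = demand: 69.2 + 2.2x = 220.7 - 1.1x → x* = 45.9091.
Between x* and x_m the wedge SMC − demand runs linearly from 0 to MEC(x_m), so the loss is a triangle.
DWL = ½ × 5.0000 × 16.5000 = 41.2500.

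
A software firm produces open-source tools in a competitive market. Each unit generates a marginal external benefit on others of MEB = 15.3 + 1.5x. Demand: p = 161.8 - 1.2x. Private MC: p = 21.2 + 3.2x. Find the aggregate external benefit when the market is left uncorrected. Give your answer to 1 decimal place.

1254.7

Market equilibrium (private): 21.2 + 3.2x = 161.8 - 1.2x → x_m = 31.9545.
Total external benefit = ∫₀^{x_m} (15.3 + 1.5x) dx = 15.3×31.9545 + ½×1.5×31.9545² = 1254.7214.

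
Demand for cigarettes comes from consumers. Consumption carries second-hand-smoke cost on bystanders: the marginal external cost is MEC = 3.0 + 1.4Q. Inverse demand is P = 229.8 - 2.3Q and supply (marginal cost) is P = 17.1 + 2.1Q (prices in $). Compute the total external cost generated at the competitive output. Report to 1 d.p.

Market equilibrium (private): 17.1 + 2.1Q = 229.8 - 2.3Q → Q_m = 48.3409.
Total external cost = ∫₀^{Q_m} (3.0 + 1.4Q) dQ = 3.0×48.3409 + ½×1.4×48.3409² = 1780.8125.

$1780.8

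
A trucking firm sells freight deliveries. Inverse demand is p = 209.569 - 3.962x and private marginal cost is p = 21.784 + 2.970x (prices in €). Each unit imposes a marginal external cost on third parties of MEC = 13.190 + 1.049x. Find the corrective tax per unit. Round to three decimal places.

tax = €36.138 per unit

Social marginal cost = private MC + MEC = 34.974 + 4.019x.
Set SMC = demand: 34.974 + 4.019x = 209.569 - 3.962x → x* = 21.8763.
The Pigouvian tax equals MEC at x*: 13.190 + 1.049×21.8763 = 36.1382.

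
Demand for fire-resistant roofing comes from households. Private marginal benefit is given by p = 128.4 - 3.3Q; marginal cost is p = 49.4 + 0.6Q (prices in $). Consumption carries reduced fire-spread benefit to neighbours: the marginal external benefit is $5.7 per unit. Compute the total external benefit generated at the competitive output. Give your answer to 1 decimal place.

Market equilibrium (private): 49.4 + 0.6Q = 128.4 - 3.3Q → Q_m = 20.2564.
Total external benefit = MEB × Q_m = 5.7 × 20.2564 = 115.4615.

$115.5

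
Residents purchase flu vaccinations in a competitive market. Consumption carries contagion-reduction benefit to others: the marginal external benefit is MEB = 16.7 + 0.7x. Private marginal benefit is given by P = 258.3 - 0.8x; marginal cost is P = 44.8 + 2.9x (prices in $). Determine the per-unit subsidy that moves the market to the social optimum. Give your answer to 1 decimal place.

Social marginal benefit = demand + MEB = 275.0 - 0.1x.
Set SMB = MC: 275.0 - 0.1x = 44.8 + 2.9x → x* = 76.7333.
The Pigouvian subsidy equals MEB at x*: 16.7 + 0.7×76.7333 = 70.4133.

subsidy = $70.4 per unit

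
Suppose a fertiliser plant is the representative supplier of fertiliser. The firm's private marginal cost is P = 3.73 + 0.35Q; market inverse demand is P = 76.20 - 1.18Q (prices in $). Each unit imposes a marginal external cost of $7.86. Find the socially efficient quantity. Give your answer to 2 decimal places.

Social marginal cost = private MC + MEC = 11.59 + 0.35Q.
Set SMC = demand: 11.59 + 0.35Q = 76.20 - 1.18Q → Q* = 42.2288.

Q* = 42.23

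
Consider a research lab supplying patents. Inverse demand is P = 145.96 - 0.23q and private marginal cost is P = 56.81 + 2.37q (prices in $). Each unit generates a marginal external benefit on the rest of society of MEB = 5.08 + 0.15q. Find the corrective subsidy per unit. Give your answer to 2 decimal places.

subsidy = $10.85 per unit

Social marginal cost = private MC − MEB = 51.73 + 2.22q.
Set SMC = demand: 51.73 + 2.22q = 145.96 - 0.23q → q* = 38.4612.
The Pigouvian subsidy equals MEB at q*: 5.08 + 0.15×38.4612 = 10.8492.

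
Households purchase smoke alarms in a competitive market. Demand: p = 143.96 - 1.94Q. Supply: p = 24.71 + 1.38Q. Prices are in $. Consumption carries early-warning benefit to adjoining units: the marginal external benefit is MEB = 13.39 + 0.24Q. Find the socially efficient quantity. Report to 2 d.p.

Q* = 43.06

Social marginal benefit = demand + MEB = 157.35 - 1.70Q.
Set SMB = MC: 157.35 - 1.70Q = 24.71 + 1.38Q → Q* = 43.0649.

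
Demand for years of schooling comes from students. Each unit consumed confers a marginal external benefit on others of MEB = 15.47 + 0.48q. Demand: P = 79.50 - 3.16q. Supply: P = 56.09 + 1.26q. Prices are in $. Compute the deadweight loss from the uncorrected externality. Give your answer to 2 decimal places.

Market equilibrium (private): 56.09 + 1.26q = 79.50 - 3.16q → q_m = 5.2964.
Social marginal benefit = demand + MEB = 94.97 - 2.68q.
Set SMB = MC: 94.97 - 2.68q = 56.09 + 1.26q → q* = 9.8680.
Height of the DWL triangle at q_m is SMB(q_m) − MC(q_m) = MEB(q_m) = 18.0123.
DWL = ½ × 4.5716 × 18.0123 = 41.1725.

DWL = $41.17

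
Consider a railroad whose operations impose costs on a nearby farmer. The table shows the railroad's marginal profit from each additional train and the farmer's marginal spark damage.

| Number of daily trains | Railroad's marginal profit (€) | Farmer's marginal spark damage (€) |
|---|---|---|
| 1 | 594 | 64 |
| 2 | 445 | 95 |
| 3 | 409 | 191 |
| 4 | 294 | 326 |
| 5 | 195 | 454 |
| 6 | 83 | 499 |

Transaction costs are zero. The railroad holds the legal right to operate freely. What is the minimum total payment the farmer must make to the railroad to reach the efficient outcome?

Left alone the railroad would choose level 6 (marginal profit stays positive).
Efficient level: k* = 3 (marginal profit ≥ marginal spark damage through 3).
The farmer must at least cover the railroad's forgone profit from cutting 6→3: 294 + 195 + 83 = 572.

€572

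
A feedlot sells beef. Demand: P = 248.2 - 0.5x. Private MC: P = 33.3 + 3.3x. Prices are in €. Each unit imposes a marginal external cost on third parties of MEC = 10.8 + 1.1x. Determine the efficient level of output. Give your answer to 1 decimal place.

Social marginal cost = private MC + MEC = 44.1 + 4.4x.
Set SMC = demand: 44.1 + 4.4x = 248.2 - 0.5x → x* = 41.6531.

x* = 41.7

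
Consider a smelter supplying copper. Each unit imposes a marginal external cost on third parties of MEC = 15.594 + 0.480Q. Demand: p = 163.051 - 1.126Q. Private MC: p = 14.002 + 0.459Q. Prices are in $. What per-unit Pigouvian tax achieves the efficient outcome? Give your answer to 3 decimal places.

tax = $46.615 per unit

Social marginal cost = private MC + MEC = 29.596 + 0.939Q.
Set SMC = demand: 29.596 + 0.939Q = 163.051 - 1.126Q → Q* = 64.6271.
The Pigouvian tax equals MEC at Q*: 15.594 + 0.480×64.6271 = 46.6150.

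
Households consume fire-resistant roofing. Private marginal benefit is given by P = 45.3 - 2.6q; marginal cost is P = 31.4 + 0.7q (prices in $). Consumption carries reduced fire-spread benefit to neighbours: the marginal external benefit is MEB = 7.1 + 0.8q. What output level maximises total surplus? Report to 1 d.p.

Social marginal benefit = demand + MEB = 52.4 - 1.8q.
Set SMB = MC: 52.4 - 1.8q = 31.4 + 0.7q → q* = 8.4000.

q* = 8.4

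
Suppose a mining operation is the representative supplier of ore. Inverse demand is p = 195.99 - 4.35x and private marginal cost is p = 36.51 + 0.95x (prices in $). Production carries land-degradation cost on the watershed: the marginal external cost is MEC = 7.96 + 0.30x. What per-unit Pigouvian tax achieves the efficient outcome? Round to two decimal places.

Social marginal cost = private MC + MEC = 44.47 + 1.25x.
Set SMC = demand: 44.47 + 1.25x = 195.99 - 4.35x → x* = 27.0571.
The Pigouvian tax equals MEC at x*: 7.96 + 0.30×27.0571 = 16.0771.

tax = $16.08 per unit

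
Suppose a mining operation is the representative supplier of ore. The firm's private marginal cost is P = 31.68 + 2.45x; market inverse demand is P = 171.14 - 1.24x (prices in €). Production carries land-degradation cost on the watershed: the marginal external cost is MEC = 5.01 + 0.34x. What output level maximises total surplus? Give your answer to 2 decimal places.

x* = 33.36

Social marginal cost = private MC + MEC = 36.69 + 2.79x.
Set SMC = demand: 36.69 + 2.79x = 171.14 - 1.24x → x* = 33.3623.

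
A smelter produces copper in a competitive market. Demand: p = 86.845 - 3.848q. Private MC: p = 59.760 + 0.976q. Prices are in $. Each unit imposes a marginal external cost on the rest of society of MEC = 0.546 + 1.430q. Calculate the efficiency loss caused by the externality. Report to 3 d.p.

DWL = $5.879

Market equilibrium (private): 59.760 + 0.976q = 86.845 - 3.848q → q_m = 5.6146.
Social marginal cost = private MC + MEC = 60.306 + 2.406q.
Set SMC = demand: 60.306 + 2.406q = 86.845 - 3.848q → q* = 4.2435.
Between q* and q_m the wedge SMC − demand runs linearly from 0 to MEC(q_m), so the loss is a triangle.
DWL = ½ × 1.3711 × 8.5749 = 5.8785.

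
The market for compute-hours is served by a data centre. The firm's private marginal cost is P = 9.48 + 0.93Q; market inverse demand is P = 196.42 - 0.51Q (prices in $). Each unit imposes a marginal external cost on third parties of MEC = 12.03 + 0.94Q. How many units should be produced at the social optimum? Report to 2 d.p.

Social marginal cost = private MC + MEC = 21.51 + 1.87Q.
Set SMC = demand: 21.51 + 1.87Q = 196.42 - 0.51Q → Q* = 73.4916.

Q* = 73.49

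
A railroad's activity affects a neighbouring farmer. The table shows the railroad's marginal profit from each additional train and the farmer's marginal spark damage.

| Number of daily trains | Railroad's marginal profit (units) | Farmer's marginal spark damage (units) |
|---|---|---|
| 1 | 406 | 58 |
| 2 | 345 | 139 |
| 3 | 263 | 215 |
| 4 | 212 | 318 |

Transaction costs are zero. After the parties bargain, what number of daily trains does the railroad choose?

3

Bargaining reaches the level where marginal profit last exceeds marginal spark damage.
That holds through level 3 (263 ≥ 215) but not at 4 (212 < 318).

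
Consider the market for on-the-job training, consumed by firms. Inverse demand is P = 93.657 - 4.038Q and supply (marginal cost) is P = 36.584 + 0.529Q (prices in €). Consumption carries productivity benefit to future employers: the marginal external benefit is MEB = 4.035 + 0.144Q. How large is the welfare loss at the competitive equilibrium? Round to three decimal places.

Market equilibrium (private): 36.584 + 0.529Q = 93.657 - 4.038Q → Q_m = 12.4968.
Social marginal benefit = demand + MEB = 97.692 - 3.894Q.
Set SMB = MC: 97.692 - 3.894Q = 36.584 + 0.529Q → Q* = 13.8160.
The welfare-loss triangle has base |Q_m − Q*| and height MEB(Q_m) (the vertical gap between SMB and MC is zero at Q* and MEB at Q_m).
DWL = ½ × 1.3192 × 5.8345 = 3.8484.

DWL = €3.848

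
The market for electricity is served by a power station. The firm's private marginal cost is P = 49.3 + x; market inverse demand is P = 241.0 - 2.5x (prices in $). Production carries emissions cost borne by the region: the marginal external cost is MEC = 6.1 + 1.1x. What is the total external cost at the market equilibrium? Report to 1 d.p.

Market equilibrium (private): 49.3 + x = 241.0 - 2.5x → x_m = 54.7714.
Total external cost = ∫₀^{x_m} (6.1 + 1.1x) dx = 6.1×54.7714 + ½×1.1×54.7714² = 1984.0540.

$1984.1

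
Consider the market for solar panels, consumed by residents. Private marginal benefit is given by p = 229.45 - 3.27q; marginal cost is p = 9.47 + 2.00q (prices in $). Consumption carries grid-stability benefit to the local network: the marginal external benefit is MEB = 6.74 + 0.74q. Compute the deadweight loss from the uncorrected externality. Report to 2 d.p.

Market equilibrium (private): 9.47 + 2.00q = 229.45 - 3.27q → q_m = 41.7419.
Social marginal benefit = demand + MEB = 236.19 - 2.53q.
Set SMB = MC: 236.19 - 2.53q = 9.47 + 2.00q → q* = 50.0486.
Height of the DWL triangle at q_m is SMB(q_m) − MC(q_m) = MEB(q_m) = 37.6290.
DWL = ½ × 8.3067 × 37.6290 = 156.2864.

DWL = $156.29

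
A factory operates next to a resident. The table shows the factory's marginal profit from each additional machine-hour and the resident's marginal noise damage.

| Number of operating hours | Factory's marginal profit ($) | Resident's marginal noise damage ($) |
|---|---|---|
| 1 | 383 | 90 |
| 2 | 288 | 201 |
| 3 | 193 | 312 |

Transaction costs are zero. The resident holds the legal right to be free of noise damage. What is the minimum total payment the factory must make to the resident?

$291

Efficient level: marginal profit ≥ marginal noise damage through level 2, so k* = 2.
With the resident holding the right, the factory must at least compensate total damage at k*: 90 + 201 = 291.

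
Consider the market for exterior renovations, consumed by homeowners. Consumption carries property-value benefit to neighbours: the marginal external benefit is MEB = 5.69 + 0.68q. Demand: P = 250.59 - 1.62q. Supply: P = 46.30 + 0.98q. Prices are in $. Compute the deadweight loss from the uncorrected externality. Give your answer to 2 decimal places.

DWL = $910.19

Market equilibrium (private): 46.30 + 0.98q = 250.59 - 1.62q → q_m = 78.5731.
Social marginal benefit = demand + MEB = 256.28 - 0.94q.
Set SMB = MC: 256.28 - 0.94q = 46.30 + 0.98q → q* = 109.3646.
The welfare-loss triangle has base |q_m − q*| and height MEB(q_m) (the vertical gap between SMB and MC is zero at q* and MEB at q_m).
DWL = ½ × 30.7915 × 59.1197 = 910.1921.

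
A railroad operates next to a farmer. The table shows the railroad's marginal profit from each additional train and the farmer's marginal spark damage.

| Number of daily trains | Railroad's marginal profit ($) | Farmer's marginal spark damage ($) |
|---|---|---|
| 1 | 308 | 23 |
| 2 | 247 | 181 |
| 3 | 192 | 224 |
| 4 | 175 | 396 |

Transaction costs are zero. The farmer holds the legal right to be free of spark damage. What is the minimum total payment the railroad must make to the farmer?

Efficient level: marginal profit ≥ marginal spark damage through level 2, so k* = 2.
With the farmer holding the right, the railroad must at least compensate total damage at k*: 23 + 181 = 204.

$204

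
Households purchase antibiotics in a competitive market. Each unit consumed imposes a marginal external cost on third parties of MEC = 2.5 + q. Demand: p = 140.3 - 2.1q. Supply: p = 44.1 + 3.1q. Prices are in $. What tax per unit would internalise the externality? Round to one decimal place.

Social marginal benefit = demand − MEC = 137.8 - 3.1q.
Set SMB = MC: 137.8 - 3.1q = 44.1 + 3.1q → q* = 15.1129.
The Pigouvian tax equals MEC at q*: 2.5 + 1.0×15.1129 = 17.6129.

tax = $17.6 per unit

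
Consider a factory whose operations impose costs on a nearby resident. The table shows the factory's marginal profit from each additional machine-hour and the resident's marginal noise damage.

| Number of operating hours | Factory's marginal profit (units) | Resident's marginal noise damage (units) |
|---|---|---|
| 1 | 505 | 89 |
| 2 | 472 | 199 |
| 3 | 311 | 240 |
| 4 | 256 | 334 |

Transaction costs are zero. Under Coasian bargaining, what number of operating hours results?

3

Bargaining reaches the level where marginal profit last exceeds marginal noise damage.
That holds through level 3 (311 ≥ 240) but not at 4 (256 < 334).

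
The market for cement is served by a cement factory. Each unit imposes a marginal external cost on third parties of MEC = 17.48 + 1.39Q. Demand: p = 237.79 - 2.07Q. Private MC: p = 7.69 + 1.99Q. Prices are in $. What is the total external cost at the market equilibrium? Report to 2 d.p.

$3223.05

Market equilibrium (private): 7.69 + 1.99Q = 237.79 - 2.07Q → Q_m = 56.6749.
Total external cost = ∫₀^{Q_m} (17.48 + 1.39Q) dQ = 17.48×56.6749 + ½×1.39×56.6749² = 3223.0480.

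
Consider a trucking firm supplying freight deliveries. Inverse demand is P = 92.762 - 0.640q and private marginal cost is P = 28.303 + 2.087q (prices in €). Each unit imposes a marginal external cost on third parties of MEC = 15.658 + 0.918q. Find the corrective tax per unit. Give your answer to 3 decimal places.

Social marginal cost = private MC + MEC = 43.961 + 3.005q.
Set SMC = demand: 43.961 + 3.005q = 92.762 - 0.640q → q* = 13.3885.
The Pigouvian tax equals MEC at q*: 15.658 + 0.918×13.3885 = 27.9486.

tax = €27.949 per unit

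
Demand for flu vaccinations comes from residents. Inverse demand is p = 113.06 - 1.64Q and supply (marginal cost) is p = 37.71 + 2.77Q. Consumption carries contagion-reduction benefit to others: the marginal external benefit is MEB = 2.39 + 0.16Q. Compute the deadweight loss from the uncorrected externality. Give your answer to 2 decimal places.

DWL = 3.09

Market equilibrium (private): 37.71 + 2.77Q = 113.06 - 1.64Q → Q_m = 17.0862.
Social marginal benefit = demand + MEB = 115.45 - 1.48Q.
Set SMB = MC: 115.45 - 1.48Q = 37.71 + 2.77Q → Q* = 18.2918.
Between Q* and Q_m the wedge SMB − MC runs linearly from 0 to MEB(Q_m), so the loss is a triangle.
DWL = ½ × 1.2056 × 5.1238 = 3.0886.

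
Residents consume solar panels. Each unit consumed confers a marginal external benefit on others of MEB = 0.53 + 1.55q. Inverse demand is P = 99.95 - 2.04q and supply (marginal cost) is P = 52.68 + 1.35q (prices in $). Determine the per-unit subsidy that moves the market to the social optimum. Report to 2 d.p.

Social marginal benefit = demand + MEB = 100.48 - 0.49q.
Set SMB = MC: 100.48 - 0.49q = 52.68 + 1.35q → q* = 25.9783.
The Pigouvian subsidy equals MEB at q*: 0.53 + 1.55×25.9783 = 40.7964.

subsidy = $40.80 per unit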